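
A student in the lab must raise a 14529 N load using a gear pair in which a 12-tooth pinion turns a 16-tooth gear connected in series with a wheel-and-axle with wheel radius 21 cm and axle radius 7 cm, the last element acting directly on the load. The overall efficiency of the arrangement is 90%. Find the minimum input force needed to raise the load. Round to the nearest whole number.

4036 N

Gear pair MA = 16/12 = 1.3333.
Wheel-and-axle MA = R/r = 21/7 = 3.
Combined ideal MA = 1.3333 × 3 = 4.
Actual MA = 4 × 0.90 = 3.6.
Effort = load / actual MA = 14529 / 3.6 = 4035.8 N.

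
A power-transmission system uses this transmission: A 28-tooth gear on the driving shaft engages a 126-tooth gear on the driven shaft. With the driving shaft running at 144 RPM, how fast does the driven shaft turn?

the driving shaft → the driven shaft (gear mesh, 126/28): 144 ÷ 4.5 = 32 RPM

32 RPM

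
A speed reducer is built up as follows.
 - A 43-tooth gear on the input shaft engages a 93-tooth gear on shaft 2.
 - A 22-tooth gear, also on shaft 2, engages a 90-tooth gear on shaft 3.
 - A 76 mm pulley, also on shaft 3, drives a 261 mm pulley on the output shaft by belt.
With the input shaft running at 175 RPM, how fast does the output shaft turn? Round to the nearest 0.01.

Gear mesh: ratio = 93/43 = 2.1628, so shaft 2 turns at 175 / 2.1628 = 80.914 RPM.
Gear mesh: ratio = 90/22 = 4.0909, so shaft 3 turns at 80.914 / 4.0909 = 19.779 RPM.
Belt: ratio = 261/76 = 3.4342, so the output shaft turns at 19.779 / 3.4342 = 5.7594 RPM.

5.76 RPM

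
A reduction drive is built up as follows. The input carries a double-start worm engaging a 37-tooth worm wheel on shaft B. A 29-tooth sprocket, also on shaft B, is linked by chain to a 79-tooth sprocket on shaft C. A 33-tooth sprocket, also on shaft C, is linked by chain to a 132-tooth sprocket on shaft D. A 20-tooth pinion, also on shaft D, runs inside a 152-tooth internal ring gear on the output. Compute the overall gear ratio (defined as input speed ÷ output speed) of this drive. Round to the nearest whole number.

1532

Each stage contributes driven/driver: worm 37/2 = 18.5, chain 79/29 = 2.7241, chain 132/33 = 4, internal gear 152/20 = 7.6.
Overall: 18.5 × 2.7241 × 4 × 7.6 = 1532.1.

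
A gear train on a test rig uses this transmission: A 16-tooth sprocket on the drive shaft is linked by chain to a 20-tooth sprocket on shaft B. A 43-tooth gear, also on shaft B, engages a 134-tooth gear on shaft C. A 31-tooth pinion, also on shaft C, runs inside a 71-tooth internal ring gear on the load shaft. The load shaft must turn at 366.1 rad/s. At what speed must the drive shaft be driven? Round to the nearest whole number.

3266 rad/s

Overall ratio R = 1.25 × 3.1163 × 2.2903 = 8.9216.
Required input speed = output speed × R = 366.1 × 8.9216 = 3266.2 rad/s.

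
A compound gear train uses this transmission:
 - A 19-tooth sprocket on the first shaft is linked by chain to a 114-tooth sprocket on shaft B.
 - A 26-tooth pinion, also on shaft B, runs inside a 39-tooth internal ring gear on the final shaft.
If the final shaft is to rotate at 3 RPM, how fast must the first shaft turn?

27 RPM

Overall ratio R = 6 × 1.5 = 9.
Required input speed = output speed × R = 3 × 9 = 27 RPM.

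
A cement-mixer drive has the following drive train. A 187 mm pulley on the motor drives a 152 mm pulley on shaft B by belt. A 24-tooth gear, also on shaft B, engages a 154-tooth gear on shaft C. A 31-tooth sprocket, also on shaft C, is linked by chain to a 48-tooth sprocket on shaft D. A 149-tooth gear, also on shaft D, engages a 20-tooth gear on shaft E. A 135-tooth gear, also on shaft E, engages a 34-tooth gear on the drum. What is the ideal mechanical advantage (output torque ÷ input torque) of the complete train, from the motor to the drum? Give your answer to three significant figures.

0.273

Each stage contributes driven/driver: belt 152/187 = 0.81283, gear mesh 154/24 = 6.4167, chain 48/31 = 1.5484, gear mesh 20/149 = 0.13423, gear mesh 34/135 = 0.25185.
Overall: 0.81283 × 6.4167 × 1.5484 × 0.13423 × 0.25185 = 0.27301.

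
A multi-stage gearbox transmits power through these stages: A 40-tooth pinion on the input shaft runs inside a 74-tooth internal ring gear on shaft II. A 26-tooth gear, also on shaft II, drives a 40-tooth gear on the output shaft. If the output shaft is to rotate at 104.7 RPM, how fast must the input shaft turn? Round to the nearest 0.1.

298.0 RPM

Overall ratio R = 1.85 × 1.5385 = 2.8462.
Required input speed = output speed × R = 104.7 × 2.8462 = 297.99 RPM.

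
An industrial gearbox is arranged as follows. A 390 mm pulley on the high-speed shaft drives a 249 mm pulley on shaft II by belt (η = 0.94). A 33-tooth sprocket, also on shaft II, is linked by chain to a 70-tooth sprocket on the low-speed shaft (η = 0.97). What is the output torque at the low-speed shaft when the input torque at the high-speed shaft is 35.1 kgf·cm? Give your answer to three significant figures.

43.3 kgf·cm

belt 249/390 = 0.63846 → τ = 35.1·0.63846·0.94 = 21.065 kgf·cm
chain 70/33 = 2.1212 → τ = 21.065·2.1212·0.97 = 43.344 kgf·cm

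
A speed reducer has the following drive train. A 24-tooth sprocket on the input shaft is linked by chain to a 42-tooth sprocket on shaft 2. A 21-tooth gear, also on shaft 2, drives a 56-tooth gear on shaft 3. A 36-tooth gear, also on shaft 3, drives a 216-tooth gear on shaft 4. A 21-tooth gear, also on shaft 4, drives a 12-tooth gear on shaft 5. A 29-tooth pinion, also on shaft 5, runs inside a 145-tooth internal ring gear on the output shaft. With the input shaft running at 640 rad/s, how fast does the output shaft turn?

chain 42/24 = 1.75 → 640/1.75 = 365.71 rad/s
gear mesh 56/21 = 2.6667 → 365.71/2.6667 = 137.14 rad/s
gear mesh 216/36 = 6 → 137.14/6 = 22.857 rad/s
gear mesh 12/21 = 0.57143 → 22.857/0.57143 = 40 rad/s
internal gear 145/29 = 5 → 40/5 = 8 rad/s

8 rad/s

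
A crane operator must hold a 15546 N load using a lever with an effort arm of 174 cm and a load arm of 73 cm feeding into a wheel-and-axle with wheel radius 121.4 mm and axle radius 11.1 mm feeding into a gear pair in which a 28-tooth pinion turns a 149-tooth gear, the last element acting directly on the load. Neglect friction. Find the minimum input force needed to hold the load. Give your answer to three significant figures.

Lever MA = effort arm / load arm = 174/73 = 2.3836.
Wheel-and-axle MA = R/r = 121.4/11.1 = 10.937.
Gear pair MA = 149/28 = 5.3214.
Combined ideal MA = 2.3836 × 10.937 × 5.3214 = 138.72.
Effort = load / MA = 15546 / 138.72 = 112.06 N.

112 N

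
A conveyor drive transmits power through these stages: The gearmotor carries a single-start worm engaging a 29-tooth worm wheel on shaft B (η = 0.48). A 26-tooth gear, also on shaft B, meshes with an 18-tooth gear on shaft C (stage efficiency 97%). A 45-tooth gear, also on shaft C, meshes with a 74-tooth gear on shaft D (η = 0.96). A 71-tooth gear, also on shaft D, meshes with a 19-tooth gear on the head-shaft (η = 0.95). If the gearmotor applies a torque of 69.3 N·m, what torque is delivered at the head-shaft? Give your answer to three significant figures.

worm 29/1 = 29 → τ = 69.3·29·0.48 = 964.66 N·m
gear mesh 18/26 = 0.69231 → τ = 964.66·0.69231·0.97 = 647.8 N·m
gear mesh 74/45 = 1.6444 → τ = 647.8·1.6444·0.96 = 1022.7 N·m
gear mesh 19/71 = 0.26761 → τ = 1022.7·0.26761·0.95 = 259.99 N·m

260 N·m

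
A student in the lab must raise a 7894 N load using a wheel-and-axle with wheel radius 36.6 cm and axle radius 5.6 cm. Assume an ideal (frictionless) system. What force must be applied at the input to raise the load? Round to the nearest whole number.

1208 N

Wheel-and-axle MA = R/r = 36.6/5.6 = 6.5357.
Effort = load / MA = 7894 / 6.5357 = 1207.8 N.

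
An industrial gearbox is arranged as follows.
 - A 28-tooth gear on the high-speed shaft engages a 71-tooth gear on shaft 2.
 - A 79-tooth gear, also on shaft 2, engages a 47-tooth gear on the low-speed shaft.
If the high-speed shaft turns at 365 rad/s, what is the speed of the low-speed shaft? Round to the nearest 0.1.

Gear mesh: ratio = 71/28 = 2.5357, so shaft 2 turns at 365 / 2.5357 = 143.94 rad/s.
Gear mesh: ratio = 47/79 = 0.59494, so the low-speed shaft turns at 143.94 / 0.59494 = 241.95 rad/s.

241.9 rad/s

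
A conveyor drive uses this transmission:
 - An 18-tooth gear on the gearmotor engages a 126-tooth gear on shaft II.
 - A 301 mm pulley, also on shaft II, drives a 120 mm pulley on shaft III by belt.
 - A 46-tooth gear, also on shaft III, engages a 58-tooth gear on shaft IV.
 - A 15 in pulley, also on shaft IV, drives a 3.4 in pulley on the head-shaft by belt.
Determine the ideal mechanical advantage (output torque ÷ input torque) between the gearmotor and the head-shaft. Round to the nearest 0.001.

Each stage contributes driven/driver: gear mesh 126/18 = 7, belt 120/301 = 0.39867, gear mesh 58/46 = 1.2609, belt 3.4/15 = 0.22667.
Overall: 7 × 0.39867 × 1.2609 × 0.22667 = 0.79757.

0.798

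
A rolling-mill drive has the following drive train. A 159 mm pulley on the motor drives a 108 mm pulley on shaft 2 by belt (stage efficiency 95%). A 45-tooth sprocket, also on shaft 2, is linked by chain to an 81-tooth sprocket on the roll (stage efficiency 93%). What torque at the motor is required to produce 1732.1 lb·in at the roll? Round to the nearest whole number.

1603 lb·in

Overall ratio R = 0.67925 × 1.8 = 1.2226; overall efficiency η = 0.95 × 0.93 = 0.8835.
Input torque = output torque / (R × η) = 1732.1 / (1.2226 × 0.8835) = 1603.5 lb·in.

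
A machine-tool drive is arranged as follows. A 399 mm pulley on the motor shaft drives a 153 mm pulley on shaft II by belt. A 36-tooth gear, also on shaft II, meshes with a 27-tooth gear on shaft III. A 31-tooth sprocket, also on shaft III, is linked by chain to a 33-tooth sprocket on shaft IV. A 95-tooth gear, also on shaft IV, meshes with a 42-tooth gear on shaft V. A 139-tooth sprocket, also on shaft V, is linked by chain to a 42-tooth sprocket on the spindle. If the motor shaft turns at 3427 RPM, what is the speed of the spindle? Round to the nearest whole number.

83796 RPM

Belt: ratio = 153/399 = 0.38346, so shaft II turns at 3427 / 0.38346 = 8937.1 RPM.
Gear mesh: ratio = 27/36 = 0.75, so shaft III turns at 8937.1 / 0.75 = 11916 RPM.
Chain: ratio = 33/31 = 1.0645, so shaft IV turns at 11916 / 1.0645 = 11194 RPM.
Gear mesh: ratio = 42/95 = 0.44211, so shaft V turns at 11194 / 0.44211 = 25320 RPM.
Chain: ratio = 42/139 = 0.30216, so the spindle turns at 25320 / 0.30216 = 83796 RPM.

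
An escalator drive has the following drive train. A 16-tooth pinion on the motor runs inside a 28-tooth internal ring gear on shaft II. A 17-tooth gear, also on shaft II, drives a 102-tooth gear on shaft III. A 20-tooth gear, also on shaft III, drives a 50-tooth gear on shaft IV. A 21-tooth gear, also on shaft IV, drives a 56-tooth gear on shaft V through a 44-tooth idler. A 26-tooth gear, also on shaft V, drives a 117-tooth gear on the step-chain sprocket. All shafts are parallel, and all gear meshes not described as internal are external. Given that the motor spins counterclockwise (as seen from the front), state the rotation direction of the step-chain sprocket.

clockwise

the motor → shaft II: internal mesh, same direction → CCW.
shaft II → shaft III: external mesh, 1 reversal → CW.
shaft III → shaft IV: external mesh, 1 reversal → CCW.
shaft IV → shaft V: driver → idler → driven is 2 external meshes, 2 reversals → CCW.
shaft V → the step-chain sprocket: external mesh, 1 reversal → CW.
5 reversals in total — an odd number — so the step-chain sprocket turns opposite to the motor.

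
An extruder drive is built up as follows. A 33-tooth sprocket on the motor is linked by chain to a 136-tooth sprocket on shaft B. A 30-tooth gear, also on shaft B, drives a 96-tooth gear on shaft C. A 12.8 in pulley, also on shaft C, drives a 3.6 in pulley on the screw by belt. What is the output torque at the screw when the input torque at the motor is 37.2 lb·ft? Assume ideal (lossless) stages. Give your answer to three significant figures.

Chain: ratio = 136/33 = 4.1212; torque at shaft B = 37.2 × 4.1212 = 153.31 lb·ft.
Gear mesh: ratio = 96/30 = 3.2; torque at shaft C = 153.31 × 3.2 = 490.59 lb·ft.
Belt: ratio = 3.6/12.8 = 0.28125; torque at the screw = 490.59 × 0.28125 = 137.98 lb·ft.

138 lb·ft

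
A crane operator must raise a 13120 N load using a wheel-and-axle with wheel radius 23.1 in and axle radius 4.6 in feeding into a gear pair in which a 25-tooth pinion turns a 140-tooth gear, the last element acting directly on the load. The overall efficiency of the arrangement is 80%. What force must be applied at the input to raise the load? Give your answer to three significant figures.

583 N

Wheel-and-axle MA = R/r = 23.1/4.6 = 5.0217.
Gear pair MA = 140/25 = 5.6.
Combined ideal MA = 5.0217 × 5.6 = 28.122.
Actual MA = 28.122 × 0.80 = 22.497.
Effort = load / actual MA = 13120 / 22.497 = 583.18 N.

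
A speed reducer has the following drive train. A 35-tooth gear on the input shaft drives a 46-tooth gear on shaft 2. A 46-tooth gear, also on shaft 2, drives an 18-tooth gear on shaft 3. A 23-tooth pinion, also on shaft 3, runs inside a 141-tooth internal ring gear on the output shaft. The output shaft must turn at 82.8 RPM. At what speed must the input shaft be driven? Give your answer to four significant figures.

Overall ratio R = 1.3143 × 0.3913 × 6.1304 = 3.1528.
Required input speed = output speed × R = 82.8 × 3.1528 = 261.05 RPM.

261.1 RPM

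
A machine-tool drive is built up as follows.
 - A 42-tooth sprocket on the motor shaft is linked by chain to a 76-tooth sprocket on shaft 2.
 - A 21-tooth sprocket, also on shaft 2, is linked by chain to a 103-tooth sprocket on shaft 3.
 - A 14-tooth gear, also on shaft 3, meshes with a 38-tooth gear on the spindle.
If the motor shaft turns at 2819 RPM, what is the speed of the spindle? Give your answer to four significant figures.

117.0 RPM

Chain: ratio = 76/42 = 1.8095, so shaft 2 turns at 2819 / 1.8095 = 1557.9 RPM.
Chain: ratio = 103/21 = 4.9048, so shaft 3 turns at 1557.9 / 4.9048 = 317.62 RPM.
Gear mesh: ratio = 38/14 = 2.7143, so the spindle turns at 317.62 / 2.7143 = 117.02 RPM.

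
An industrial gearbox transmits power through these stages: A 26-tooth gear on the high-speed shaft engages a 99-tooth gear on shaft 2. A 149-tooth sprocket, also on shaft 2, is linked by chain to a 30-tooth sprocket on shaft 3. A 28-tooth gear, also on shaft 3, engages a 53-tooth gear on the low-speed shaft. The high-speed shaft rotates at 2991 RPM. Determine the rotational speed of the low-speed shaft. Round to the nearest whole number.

gear mesh 99/26 = 3.8077 → 2991/3.8077 = 785.52 RPM
chain 30/149 = 0.20134 → 785.52/0.20134 = 3901.4 RPM
gear mesh 53/28 = 1.8929 → 3901.4/1.8929 = 2061.1 RPM

2061 RPM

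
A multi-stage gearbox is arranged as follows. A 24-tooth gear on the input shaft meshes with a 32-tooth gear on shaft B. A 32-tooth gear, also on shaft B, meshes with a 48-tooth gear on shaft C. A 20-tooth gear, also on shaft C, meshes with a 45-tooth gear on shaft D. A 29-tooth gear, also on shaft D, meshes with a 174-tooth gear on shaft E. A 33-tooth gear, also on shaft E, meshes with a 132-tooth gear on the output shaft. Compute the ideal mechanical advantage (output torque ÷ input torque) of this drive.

108

Each stage contributes driven/driver: gear mesh 32/24 = 1.3333, gear mesh 48/32 = 1.5, gear mesh 45/20 = 2.25, gear mesh 174/29 = 6, gear mesh 132/33 = 4.
Overall: 1.3333 × 1.5 × 2.25 × 6 × 4 = 108.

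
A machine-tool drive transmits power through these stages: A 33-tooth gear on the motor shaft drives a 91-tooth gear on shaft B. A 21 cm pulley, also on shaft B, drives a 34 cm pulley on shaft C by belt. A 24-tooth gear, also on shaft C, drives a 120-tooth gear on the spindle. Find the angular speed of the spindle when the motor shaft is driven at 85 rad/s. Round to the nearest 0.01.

3.81 rad/s

the motor shaft → shaft B (gear mesh, 91/33): 85 ÷ 2.7576 = 30.824 rad/s
shaft B → shaft C (belt, 34/21): 30.824 ÷ 1.619 = 19.038 rad/s
shaft C → the spindle (gear mesh, 120/24): 19.038 ÷ 5 = 3.8077 rad/s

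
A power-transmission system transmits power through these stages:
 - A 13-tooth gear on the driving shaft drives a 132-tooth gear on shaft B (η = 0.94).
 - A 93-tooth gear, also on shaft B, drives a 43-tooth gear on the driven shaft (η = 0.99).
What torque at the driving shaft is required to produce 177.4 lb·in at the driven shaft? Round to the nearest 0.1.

Overall ratio R = 10.154 × 0.46237 = 4.6948; overall efficiency η = 0.94 × 0.99 = 0.9306.
Input torque = output torque / (R × η) = 177.4 / (4.6948 × 0.9306) = 40.605 lb·in.

40.6 lb·in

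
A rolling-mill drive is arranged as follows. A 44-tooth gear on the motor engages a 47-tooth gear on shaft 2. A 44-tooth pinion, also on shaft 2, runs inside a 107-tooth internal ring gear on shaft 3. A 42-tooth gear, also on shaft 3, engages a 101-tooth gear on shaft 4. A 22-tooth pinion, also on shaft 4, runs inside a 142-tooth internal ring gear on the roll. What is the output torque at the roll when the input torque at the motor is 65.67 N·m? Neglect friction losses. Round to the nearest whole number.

After the gear mesh (47/44): 65.67 × 1.0682 = 70.147 N·m
After the internal gear (107/44): 70.147 × 2.4318 = 170.59 N·m
After the gear mesh (101/42): 170.59 × 2.4048 = 410.22 N·m
After the internal gear (142/22): 410.22 × 6.4545 = 2647.8 N·m

2648 N·m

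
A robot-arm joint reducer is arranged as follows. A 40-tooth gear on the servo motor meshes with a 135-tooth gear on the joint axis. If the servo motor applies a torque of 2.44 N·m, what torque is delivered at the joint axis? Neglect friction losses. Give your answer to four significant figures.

8.235 N·m

gear mesh 135/40 = 3.375 → τ = 2.44·3.375 = 8.235 N·m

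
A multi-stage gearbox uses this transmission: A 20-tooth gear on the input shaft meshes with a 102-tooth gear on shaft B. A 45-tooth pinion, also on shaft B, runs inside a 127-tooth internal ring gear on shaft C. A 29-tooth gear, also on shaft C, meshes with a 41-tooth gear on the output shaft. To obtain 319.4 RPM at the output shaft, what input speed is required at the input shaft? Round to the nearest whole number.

Overall ratio R = 5.1 × 2.8222 × 1.4138 = 20.349.
Required input speed = output speed × R = 319.4 × 20.349 = 6499.5 RPM.

6500 RPM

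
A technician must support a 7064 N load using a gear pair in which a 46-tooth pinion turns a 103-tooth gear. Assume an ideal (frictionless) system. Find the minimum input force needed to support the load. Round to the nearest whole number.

Gear pair MA = 103/46 = 2.2391.
Effort = load / MA = 7064 / 2.2391 = 3154.8 N.

3155 N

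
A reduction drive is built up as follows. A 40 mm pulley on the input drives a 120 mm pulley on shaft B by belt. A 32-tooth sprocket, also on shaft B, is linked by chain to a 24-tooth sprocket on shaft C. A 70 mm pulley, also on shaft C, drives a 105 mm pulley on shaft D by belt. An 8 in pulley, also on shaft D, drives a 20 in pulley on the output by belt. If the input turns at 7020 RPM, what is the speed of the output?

Belt: ratio = 120/40 = 3, so shaft B turns at 7020 / 3 = 2340 RPM.
Chain: ratio = 24/32 = 0.75, so shaft C turns at 2340 / 0.75 = 3120 RPM.
Belt: ratio = 105/70 = 1.5, so shaft D turns at 3120 / 1.5 = 2080 RPM.
Belt: ratio = 20/8 = 2.5, so the output turns at 2080 / 2.5 = 832 RPM.

832 RPM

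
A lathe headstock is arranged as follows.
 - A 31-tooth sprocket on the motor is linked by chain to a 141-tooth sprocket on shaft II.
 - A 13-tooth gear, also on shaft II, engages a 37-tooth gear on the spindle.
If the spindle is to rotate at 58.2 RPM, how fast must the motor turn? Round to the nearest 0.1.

753.4 RPM

Overall ratio R = 4.5484 × 2.8462 = 12.945.
Required input speed = output speed × R = 58.2 × 12.945 = 753.42 RPM.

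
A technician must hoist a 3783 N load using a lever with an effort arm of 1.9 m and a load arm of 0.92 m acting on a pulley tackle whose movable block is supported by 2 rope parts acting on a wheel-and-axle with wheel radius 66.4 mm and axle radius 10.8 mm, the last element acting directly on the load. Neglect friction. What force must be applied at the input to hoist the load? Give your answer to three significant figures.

Lever MA = effort arm / load arm = 1.9/0.92 = 2.0652.
Block-and-tackle MA = number of supporting rope parts = 2.
Wheel-and-axle MA = R/r = 66.4/10.8 = 6.1481.
Combined ideal MA = 2.0652 × 2 × 6.1481 = 25.395.
Effort = load / MA = 3783 / 25.395 = 148.97 N.

149 N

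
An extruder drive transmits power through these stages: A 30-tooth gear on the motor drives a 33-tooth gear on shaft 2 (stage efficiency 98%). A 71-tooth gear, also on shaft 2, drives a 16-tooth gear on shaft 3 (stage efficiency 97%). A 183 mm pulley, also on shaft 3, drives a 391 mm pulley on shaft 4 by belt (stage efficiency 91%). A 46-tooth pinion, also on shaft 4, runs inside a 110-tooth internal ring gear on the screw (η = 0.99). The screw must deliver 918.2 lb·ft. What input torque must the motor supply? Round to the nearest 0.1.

846.5 lb·ft

Overall ratio R = 1.1 × 0.22535 × 2.1366 × 2.3913 = 1.2665; overall efficiency η = 0.98 × 0.97 × 0.91 × 0.99 = 0.8564.
Input torque = output torque / (R × η) = 918.2 / (1.2665 × 0.8564) = 846.54 lb·ft.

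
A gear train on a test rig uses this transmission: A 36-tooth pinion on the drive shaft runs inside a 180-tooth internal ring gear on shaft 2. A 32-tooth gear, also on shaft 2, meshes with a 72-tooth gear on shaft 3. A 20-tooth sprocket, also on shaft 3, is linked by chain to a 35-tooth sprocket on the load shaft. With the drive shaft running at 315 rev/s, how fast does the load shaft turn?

16 rev/s

internal gear 180/36 = 5 → 315/5 = 63 rev/s
gear mesh 72/32 = 2.25 → 63/2.25 = 28 rev/s
chain 35/20 = 1.75 → 28/1.75 = 16 rev/s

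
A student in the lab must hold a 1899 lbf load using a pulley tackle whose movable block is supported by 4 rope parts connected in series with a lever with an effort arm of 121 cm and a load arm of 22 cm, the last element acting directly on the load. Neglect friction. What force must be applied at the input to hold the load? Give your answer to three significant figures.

86.3 lbf

Block-and-tackle MA = number of supporting rope parts = 4.
Lever MA = effort arm / load arm = 121/22 = 5.5.
Combined ideal MA = 4 × 5.5 = 22.
Effort = load / MA = 1899 / 22 = 86.318 lbf.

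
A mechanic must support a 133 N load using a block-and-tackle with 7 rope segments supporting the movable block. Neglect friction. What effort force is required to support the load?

19 N

Block-and-tackle MA = number of supporting rope parts = 7.
Effort = load / MA = 133 / 7 = 19 N.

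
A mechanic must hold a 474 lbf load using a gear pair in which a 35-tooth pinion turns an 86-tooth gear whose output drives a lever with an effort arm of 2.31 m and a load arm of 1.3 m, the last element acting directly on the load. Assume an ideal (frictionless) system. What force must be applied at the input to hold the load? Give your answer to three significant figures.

109 lbf

Gear pair MA = 86/35 = 2.4571.
Lever MA = effort arm / load arm = 2.31/1.3 = 1.7769.
Combined ideal MA = 2.4571 × 1.7769 = 4.3662.
Effort = load / MA = 474 / 4.3662 = 108.56 lbf.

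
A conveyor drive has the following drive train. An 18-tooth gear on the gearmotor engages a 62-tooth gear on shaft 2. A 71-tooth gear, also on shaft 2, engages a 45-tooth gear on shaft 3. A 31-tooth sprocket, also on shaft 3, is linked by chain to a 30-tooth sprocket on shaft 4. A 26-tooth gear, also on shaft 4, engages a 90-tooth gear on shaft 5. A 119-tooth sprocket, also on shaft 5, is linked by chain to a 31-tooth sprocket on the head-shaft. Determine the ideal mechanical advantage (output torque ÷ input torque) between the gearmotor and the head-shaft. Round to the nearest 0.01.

Each stage contributes driven/driver: gear mesh 62/18 = 3.4444, gear mesh 45/71 = 0.6338, chain 30/31 = 0.96774, gear mesh 90/26 = 3.4615, chain 31/119 = 0.2605.
Overall: 3.4444 × 0.6338 × 0.96774 × 3.4615 × 0.2605 = 1.9051.

1.91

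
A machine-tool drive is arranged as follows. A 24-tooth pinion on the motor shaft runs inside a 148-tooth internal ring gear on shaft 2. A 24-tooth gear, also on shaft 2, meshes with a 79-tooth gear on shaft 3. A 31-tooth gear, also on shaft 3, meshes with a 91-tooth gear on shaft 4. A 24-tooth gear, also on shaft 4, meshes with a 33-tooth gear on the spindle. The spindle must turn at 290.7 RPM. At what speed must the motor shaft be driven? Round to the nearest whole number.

23817 RPM

Overall ratio R = 6.1667 × 3.2917 × 2.9355 × 1.375 = 81.931.
Required input speed = output speed × R = 290.7 × 81.931 = 23817 RPM.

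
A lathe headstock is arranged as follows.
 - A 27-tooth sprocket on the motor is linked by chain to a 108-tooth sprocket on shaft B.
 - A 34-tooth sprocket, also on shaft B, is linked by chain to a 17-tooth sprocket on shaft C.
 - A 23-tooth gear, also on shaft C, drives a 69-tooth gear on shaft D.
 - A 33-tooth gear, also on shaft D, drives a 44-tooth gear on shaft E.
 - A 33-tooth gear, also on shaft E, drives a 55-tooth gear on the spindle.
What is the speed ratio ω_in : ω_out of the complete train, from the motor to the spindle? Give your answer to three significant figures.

Each stage contributes driven/driver: chain 108/27 = 4, chain 17/34 = 0.5, gear mesh 69/23 = 3, gear mesh 44/33 = 1.3333, gear mesh 55/33 = 1.6667.
Overall: 4 × 0.5 × 3 × 1.3333 × 1.6667 = 13.333.

13.3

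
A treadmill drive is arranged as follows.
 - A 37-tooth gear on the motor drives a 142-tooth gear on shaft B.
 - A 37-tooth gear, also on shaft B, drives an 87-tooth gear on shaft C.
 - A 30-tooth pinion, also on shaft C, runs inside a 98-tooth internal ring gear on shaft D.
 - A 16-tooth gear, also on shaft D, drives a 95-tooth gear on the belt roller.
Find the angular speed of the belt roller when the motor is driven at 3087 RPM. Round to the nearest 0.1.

17.6 RPM

gear mesh 142/37 = 3.8378 → 3087/3.8378 = 804.36 RPM
gear mesh 87/37 = 2.3514 → 804.36/2.3514 = 342.08 RPM
internal gear 98/30 = 3.2667 → 342.08/3.2667 = 104.72 RPM
gear mesh 95/16 = 5.9375 → 104.72/5.9375 = 17.637 RPM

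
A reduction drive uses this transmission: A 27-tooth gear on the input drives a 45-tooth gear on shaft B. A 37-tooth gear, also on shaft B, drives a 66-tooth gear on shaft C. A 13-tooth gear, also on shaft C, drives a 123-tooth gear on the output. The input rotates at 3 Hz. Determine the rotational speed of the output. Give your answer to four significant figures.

the input → shaft B (gear mesh, 45/27): 3 ÷ 1.6667 = 1.8 Hz
shaft B → shaft C (gear mesh, 66/37): 1.8 ÷ 1.7838 = 1.0091 Hz
shaft C → the output (gear mesh, 123/13): 1.0091 ÷ 9.4615 = 0.10665 Hz

0.1067 Hz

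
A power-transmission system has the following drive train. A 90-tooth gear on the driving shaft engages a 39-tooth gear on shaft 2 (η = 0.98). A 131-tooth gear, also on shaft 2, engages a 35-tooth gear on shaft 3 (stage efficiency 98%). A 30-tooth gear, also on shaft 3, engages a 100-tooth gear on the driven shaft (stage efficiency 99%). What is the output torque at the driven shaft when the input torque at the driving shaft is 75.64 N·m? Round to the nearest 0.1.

Gear mesh: ratio = 39/90 = 0.43333; torque at shaft 2 = 75.64 × 0.43333 × 0.98 = 32.122 N·m.
Gear mesh: ratio = 35/131 = 0.26718; torque at shaft 3 = 32.122 × 0.26718 × 0.98 = 8.4105 N·m.
Gear mesh: ratio = 100/30 = 3.3333; torque at the driven shaft = 8.4105 × 3.3333 × 0.99 = 27.755 N·m.

27.8 N·m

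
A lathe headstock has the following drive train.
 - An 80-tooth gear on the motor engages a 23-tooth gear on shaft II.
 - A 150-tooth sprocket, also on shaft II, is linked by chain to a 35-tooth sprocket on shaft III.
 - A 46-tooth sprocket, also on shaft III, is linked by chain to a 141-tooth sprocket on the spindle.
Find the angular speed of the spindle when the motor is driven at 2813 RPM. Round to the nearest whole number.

13680 RPM

Gear mesh: ratio = 23/80 = 0.2875, so shaft II turns at 2813 / 0.2875 = 9784.3 RPM.
Chain: ratio = 35/150 = 0.23333, so shaft III turns at 9784.3 / 0.23333 = 41933 RPM.
Chain: ratio = 141/46 = 3.0652, so the spindle turns at 41933 / 3.0652 = 13680 RPM.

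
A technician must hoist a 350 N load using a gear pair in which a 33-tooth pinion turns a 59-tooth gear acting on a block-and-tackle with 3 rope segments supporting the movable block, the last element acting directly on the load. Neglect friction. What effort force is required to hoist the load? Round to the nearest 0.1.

Gear pair MA = 59/33 = 1.7879.
Block-and-tackle MA = number of supporting rope parts = 3.
Combined ideal MA = 1.7879 × 3 = 5.3636.
Effort = load / MA = 350 / 5.3636 = 65.254 N.

65.3 N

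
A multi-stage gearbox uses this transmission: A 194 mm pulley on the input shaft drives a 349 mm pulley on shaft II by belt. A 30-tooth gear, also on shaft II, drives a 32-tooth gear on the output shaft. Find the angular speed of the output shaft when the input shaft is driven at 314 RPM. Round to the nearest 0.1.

belt 349/194 = 1.799 → 314/1.799 = 174.54 RPM
gear mesh 32/30 = 1.0667 → 174.54/1.0667 = 163.64 RPM

163.6 RPM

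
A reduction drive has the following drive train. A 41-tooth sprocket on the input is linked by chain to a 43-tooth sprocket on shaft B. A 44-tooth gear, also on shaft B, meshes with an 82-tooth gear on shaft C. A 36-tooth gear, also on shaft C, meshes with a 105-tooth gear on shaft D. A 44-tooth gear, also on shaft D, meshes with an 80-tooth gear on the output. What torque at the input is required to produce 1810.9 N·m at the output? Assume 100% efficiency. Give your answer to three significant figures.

Overall ratio R = 1.0488 × 1.8636 × 2.9167 × 1.8182 = 10.365.
Input torque = output torque / R = 1810.9 / 10.365 = 174.71 N·m.

175 N·m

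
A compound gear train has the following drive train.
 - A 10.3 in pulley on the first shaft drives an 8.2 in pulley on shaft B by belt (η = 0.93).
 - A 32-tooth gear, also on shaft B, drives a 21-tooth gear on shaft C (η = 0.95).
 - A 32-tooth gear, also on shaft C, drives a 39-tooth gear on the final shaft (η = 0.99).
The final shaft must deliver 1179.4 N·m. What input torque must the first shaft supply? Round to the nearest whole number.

2118 N·m

Overall ratio R = 0.79612 × 0.65625 × 1.2188 = 0.63674; overall efficiency η = 0.93 × 0.95 × 0.99 = 0.8747.
Input torque = output torque / (R × η) = 1179.4 / (0.63674 × 0.8747) = 2117.7 N·m.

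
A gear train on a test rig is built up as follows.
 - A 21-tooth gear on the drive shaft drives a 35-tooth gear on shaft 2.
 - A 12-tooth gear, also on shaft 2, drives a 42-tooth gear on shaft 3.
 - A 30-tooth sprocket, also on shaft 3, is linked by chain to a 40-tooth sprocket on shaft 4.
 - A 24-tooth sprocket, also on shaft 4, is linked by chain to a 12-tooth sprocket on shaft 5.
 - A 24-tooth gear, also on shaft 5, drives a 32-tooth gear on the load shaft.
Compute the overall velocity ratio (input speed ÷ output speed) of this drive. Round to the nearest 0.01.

Each stage contributes driven/driver: gear mesh 35/21 = 1.6667, gear mesh 42/12 = 3.5, chain 40/30 = 1.3333, chain 12/24 = 0.5, gear mesh 32/24 = 1.3333.
Overall: 1.6667 × 3.5 × 1.3333 × 0.5 × 1.3333 = 5.1852.

5.19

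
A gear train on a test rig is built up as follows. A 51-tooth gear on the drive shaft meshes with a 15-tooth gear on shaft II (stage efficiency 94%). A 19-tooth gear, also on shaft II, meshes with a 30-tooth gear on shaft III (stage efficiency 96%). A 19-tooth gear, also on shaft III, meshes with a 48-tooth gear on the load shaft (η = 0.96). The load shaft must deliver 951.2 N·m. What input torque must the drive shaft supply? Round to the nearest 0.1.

Overall ratio R = 0.29412 × 1.5789 × 2.5263 = 1.1732; overall efficiency η = 0.94 × 0.96 × 0.96 = 0.8663.
Input torque = output torque / (R × η) = 951.2 / (1.1732 × 0.8663) = 935.89 N·m.

935.9 N·m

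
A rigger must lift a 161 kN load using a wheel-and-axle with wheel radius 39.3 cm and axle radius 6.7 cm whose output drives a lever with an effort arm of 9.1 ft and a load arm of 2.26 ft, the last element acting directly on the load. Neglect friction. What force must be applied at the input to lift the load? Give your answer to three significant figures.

Wheel-and-axle MA = R/r = 39.3/6.7 = 5.8657.
Lever MA = effort arm / load arm = 9.1/2.26 = 4.0265.
Combined ideal MA = 5.8657 × 4.0265 = 23.618.
Effort = load / MA = 161 / 23.618 = 6.8167 kN.

6.82 kN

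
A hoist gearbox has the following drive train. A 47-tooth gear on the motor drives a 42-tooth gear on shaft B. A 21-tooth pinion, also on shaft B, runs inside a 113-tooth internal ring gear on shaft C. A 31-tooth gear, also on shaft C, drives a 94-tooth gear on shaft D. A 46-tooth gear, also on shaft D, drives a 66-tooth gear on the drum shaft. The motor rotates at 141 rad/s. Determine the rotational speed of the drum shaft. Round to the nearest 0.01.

6.74 rad/s

Gear mesh: ratio = 42/47 = 0.89362, so shaft B turns at 141 / 0.89362 = 157.79 rad/s.
Internal gear: ratio = 113/21 = 5.381, so shaft C turns at 157.79 / 5.381 = 29.323 rad/s.
Gear mesh: ratio = 94/31 = 3.0323, so shaft D turns at 29.323 / 3.0323 = 9.6704 rad/s.
Gear mesh: ratio = 66/46 = 1.4348, so the drum shaft turns at 9.6704 / 1.4348 = 6.7399 rad/s.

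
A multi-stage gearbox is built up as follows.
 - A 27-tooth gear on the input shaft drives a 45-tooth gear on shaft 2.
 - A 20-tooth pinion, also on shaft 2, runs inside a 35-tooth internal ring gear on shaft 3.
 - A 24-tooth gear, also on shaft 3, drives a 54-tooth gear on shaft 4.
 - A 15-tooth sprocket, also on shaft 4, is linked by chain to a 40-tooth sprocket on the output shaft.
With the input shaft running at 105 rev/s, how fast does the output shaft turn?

6 rev/s

Gear mesh: ratio = 45/27 = 1.6667, so shaft 2 turns at 105 / 1.6667 = 63 rev/s.
Internal gear: ratio = 35/20 = 1.75, so shaft 3 turns at 63 / 1.75 = 36 rev/s.
Gear mesh: ratio = 54/24 = 2.25, so shaft 4 turns at 36 / 2.25 = 16 rev/s.
Chain: ratio = 40/15 = 2.6667, so the output shaft turns at 16 / 2.6667 = 6 rev/s.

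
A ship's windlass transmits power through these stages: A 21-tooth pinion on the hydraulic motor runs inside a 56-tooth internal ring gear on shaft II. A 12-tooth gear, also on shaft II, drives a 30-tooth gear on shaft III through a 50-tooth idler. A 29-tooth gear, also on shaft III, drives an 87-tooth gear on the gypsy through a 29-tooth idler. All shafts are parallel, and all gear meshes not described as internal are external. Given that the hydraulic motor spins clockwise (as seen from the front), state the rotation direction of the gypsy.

the hydraulic motor → shaft II: internal mesh, same direction → CW.
shaft II → shaft III: driver → idler → driven is 2 external meshes, 2 reversals → CW.
shaft III → the gypsy: driver → idler → driven is 2 external meshes, 2 reversals → CW.
4 reversals in total — an even number — so the gypsy turns the same way as the hydraulic motor.

clockwise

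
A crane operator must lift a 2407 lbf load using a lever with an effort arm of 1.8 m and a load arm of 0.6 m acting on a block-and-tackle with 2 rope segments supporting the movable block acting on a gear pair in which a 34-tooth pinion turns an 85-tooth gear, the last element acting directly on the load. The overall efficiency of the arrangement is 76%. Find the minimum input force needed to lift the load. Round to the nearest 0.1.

Lever MA = effort arm / load arm = 1.8/0.6 = 3.
Block-and-tackle MA = number of supporting rope parts = 2.
Gear pair MA = 85/34 = 2.5.
Combined ideal MA = 3 × 2 × 2.5 = 15.
Actual MA = 15 × 0.76 = 11.4.
Effort = load / actual MA = 2407 / 11.4 = 211.14 lbf.

211.1 lbf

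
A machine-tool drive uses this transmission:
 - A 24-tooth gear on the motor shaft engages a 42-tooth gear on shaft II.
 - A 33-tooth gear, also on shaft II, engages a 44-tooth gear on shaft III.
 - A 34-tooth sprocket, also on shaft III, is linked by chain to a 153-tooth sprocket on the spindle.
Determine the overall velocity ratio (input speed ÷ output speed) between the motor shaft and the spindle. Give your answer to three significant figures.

Each stage contributes driven/driver: gear mesh 42/24 = 1.75, gear mesh 44/33 = 1.3333, chain 153/34 = 4.5.
Overall: 1.75 × 1.3333 × 4.5 = 10.5.

10.5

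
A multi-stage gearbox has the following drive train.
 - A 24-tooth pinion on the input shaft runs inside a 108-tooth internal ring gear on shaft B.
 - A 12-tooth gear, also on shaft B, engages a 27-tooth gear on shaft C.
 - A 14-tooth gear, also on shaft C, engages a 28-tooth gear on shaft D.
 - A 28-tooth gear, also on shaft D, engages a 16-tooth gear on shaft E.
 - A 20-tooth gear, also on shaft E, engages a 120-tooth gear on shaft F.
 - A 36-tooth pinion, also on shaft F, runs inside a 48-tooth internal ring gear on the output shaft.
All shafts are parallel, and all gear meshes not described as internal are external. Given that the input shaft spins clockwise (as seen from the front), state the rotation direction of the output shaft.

the input shaft → shaft B: internal mesh, same direction → CW.
shaft B → shaft C: external mesh, 1 reversal → CCW.
shaft C → shaft D: external mesh, 1 reversal → CW.
shaft D → shaft E: external mesh, 1 reversal → CCW.
shaft E → shaft F: external mesh, 1 reversal → CW.
shaft F → the output shaft: internal mesh, same direction → CW.
4 reversals in total — an even number — so the output shaft turns the same way as the input shaft.

clockwise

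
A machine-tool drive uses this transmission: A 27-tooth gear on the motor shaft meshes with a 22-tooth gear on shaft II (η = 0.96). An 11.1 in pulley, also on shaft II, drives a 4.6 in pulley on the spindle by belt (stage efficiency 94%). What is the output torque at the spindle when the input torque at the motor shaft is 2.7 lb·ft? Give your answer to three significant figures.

0.823 lb·ft

After the gear mesh (22/27): 2.7 × 0.81481 × 0.96 = 2.112 lb·ft
After the belt (4.6/11.1): 2.112 × 0.41441 × 0.94 = 0.82273 lb·ft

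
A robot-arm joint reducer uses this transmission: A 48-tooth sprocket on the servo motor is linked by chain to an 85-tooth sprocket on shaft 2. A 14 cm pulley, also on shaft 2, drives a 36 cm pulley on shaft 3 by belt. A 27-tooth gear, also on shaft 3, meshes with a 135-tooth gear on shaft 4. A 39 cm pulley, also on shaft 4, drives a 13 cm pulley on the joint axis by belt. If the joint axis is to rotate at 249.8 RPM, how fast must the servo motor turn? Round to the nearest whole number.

1896 RPM

Overall ratio R = 1.7708 × 2.5714 × 5 × 0.33333 = 7.5893.
Required input speed = output speed × R = 249.8 × 7.5893 = 1895.8 RPM.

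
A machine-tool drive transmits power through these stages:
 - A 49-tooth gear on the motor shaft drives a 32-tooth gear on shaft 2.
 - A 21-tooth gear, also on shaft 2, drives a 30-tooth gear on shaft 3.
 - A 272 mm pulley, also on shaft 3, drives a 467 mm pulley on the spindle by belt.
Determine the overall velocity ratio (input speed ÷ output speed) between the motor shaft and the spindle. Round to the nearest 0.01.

1.60

Each stage contributes driven/driver: gear mesh 32/49 = 0.65306, gear mesh 30/21 = 1.4286, belt 467/272 = 1.7169.
Overall: 0.65306 × 1.4286 × 1.7169 = 1.6018.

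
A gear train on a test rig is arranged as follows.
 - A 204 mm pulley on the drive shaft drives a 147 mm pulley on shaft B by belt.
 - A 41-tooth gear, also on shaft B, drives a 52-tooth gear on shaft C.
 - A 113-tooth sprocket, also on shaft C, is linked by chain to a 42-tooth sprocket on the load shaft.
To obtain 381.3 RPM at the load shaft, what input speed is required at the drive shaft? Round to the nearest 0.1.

129.5 RPM

Overall ratio R = 0.72059 × 1.2683 × 0.37168 = 0.33969.
Required input speed = output speed × R = 381.3 × 0.33969 = 129.52 RPM.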